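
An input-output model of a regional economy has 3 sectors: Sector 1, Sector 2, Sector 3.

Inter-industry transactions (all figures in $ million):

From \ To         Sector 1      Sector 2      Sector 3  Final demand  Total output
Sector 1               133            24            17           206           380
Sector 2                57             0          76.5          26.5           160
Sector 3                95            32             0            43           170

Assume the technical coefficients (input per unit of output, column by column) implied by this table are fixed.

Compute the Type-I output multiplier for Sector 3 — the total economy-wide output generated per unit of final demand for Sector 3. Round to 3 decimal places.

m_3 = 2.104

Technical coefficients a_ij = z_ij / X_j:
  a_11 = 133/380 = 0.35, a_21 = 57/380 = 0.15, a_31 = 95/380 = 0.25
  a_12 = 24/160 = 0.15, a_22 = 0/160 = 0.00, a_32 = 32/160 = 0.20
  a_13 = 17/170 = 0.10, a_23 = 76.5/170 = 0.45, a_33 = 0/170 = 0.00
I − A =
  [   0.65    -0.15    -0.10]
  [  -0.15     1.00    -0.45]
  [  -0.25    -0.20     1.00]
Cofactors of I−A, C_ij = (−1)^(i+j)·(minor ij) (rows/columns in the sector order above):
  C_11 = (1.00)(1.00) − (-0.45)(-0.20) = 0.9100
  C_12 = −[(-0.15)(1.00) − (-0.45)(-0.25)] = 0.2625
  C_13 = (-0.15)(-0.20) − (1.00)(-0.25) = 0.2800
  C_21 = −[(-0.15)(1.00) − (-0.10)(-0.20)] = 0.1700
  C_22 = (0.65)(1.00) − (-0.10)(-0.25) = 0.6250
  C_23 = −[(0.65)(-0.20) − (-0.15)(-0.25)] = 0.1675
  C_31 = (-0.15)(-0.45) − (-0.10)(1.00) = 0.1675
  C_32 = −[(0.65)(-0.45) − (-0.10)(-0.15)] = 0.3075
  C_33 = (0.65)(1.00) − (-0.15)(-0.15) = 0.6275
det(I−A) = Σ_j (I−A)_1j·C_1j = (0.65)(0.9100) + (-0.15)(0.2625) + (-0.10)(0.2800) = 0.524125
adj(I−A) = Cᵀ =
  [ 0.9100   0.1700   0.1675]
  [ 0.2625   0.6250   0.3075]
  [ 0.2800   0.1675   0.6275]
(I − A)⁻¹ = adj(I−A) / det(I−A) ≈
  [   1.7362     0.3244     0.3196]
  [   0.5008     1.1925     0.5867]
  [   0.5342     0.3196     1.1972]
The output multiplier for sector j is the column-j sum of the Leontief inverse (I − A)⁻¹ = adj(I−A) / det(I−A).
Column 3 of adj(I−A): (0.1675, 0.3075, 0.6275); det(I−A) = 0.524125.
m_3 = (0.1675 + 0.3075 + 0.6275) / 0.524125 = 1.1025 / 0.524125 ≈ 2.104.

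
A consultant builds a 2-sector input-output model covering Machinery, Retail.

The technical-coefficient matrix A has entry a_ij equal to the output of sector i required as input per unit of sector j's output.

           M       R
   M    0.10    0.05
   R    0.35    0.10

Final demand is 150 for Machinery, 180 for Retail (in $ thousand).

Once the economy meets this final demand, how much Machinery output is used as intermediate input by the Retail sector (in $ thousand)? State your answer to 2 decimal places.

z_MR = 13.53

I − A =
  [   0.90    -0.05]
  [  -0.35     0.90]
det(I−A) = (0.90)(0.90) − (-0.05)(-0.35) = 0.7925
adj(I−A) = [[0.90, 0.05], [0.35, 0.90]]
(I − A)⁻¹ = adj(I−A) / det(I−A) ≈
  [   1.1356     0.0631]
  [   0.4416     1.1356]
First solve x = (I − A)⁻¹ d = adj(I−A)·d / det(I−A); in particular x_R = (0.35·150 + 0.90·180) / 0.7925 = 214.50 / 0.7925 ≈ 270.6625.
Intermediate flow from M to R: z_MR = a_MR · x_R = 0.05 × 214.50 / 0.7925 = 10.725 / 0.7925 ≈ 13.53.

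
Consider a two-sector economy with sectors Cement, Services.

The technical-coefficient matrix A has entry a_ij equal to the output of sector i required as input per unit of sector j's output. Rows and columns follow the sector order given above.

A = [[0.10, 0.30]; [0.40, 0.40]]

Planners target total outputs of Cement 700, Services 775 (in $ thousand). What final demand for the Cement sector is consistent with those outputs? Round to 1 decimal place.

I − A =
  [   0.90    -0.30]
  [  -0.40     0.60]
d = (I − A) x:
  d_1 = (+0.90)·700 + (-0.30)·775 = 397.5
  d_2 = (-0.40)·700 + (+0.60)·775 = 185.0

d_1 = 397.5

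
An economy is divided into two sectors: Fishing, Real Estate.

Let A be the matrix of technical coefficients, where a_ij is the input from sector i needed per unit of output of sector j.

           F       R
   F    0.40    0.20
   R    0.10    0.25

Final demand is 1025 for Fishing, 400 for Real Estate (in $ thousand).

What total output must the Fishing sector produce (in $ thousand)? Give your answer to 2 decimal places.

I − A =
  [   0.60    -0.20]
  [  -0.10     0.75]
det(I−A) = (0.60)(0.75) − (-0.20)(-0.10) = 0.4300
adj(I−A) = [[0.75, 0.20], [0.10, 0.60]]
(I − A)⁻¹ = adj(I−A) / det(I−A) ≈
  [   1.7442     0.4651]
  [   0.2326     1.3953]
x = (I − A)⁻¹ d = adj(I−A)·d / det(I−A), with det(I−A) = 0.4300:
  x_F = (0.75·1025 + 0.20·400) / 0.4300 = 848.75 / 0.4300 ≈ 1973.84
  x_R = (0.10·1025 + 0.60·400) / 0.4300 = 342.50 / 0.4300 ≈ 796.51

x_F = 1973.84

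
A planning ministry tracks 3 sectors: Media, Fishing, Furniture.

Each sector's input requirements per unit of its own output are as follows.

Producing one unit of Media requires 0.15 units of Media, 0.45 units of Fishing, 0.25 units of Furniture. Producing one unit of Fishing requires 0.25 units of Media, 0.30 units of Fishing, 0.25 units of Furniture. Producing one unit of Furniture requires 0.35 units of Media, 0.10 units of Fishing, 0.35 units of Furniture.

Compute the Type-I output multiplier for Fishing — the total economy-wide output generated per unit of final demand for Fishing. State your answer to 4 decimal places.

I − A =
  [   0.85    -0.25    -0.35]
  [  -0.45     0.70    -0.10]
  [  -0.25    -0.25     0.65]
Cofactors of I−A, C_ij = (−1)^(i+j)·(minor ij) (rows/columns in the sector order above):
  C_11 = (0.70)(0.65) − (-0.10)(-0.25) = 0.4300
  C_12 = −[(-0.45)(0.65) − (-0.10)(-0.25)] = 0.3175
  C_13 = (-0.45)(-0.25) − (0.70)(-0.25) = 0.2875
  C_21 = −[(-0.25)(0.65) − (-0.35)(-0.25)] = 0.2500
  C_22 = (0.85)(0.65) − (-0.35)(-0.25) = 0.4650
  C_23 = −[(0.85)(-0.25) − (-0.25)(-0.25)] = 0.2750
  C_31 = (-0.25)(-0.10) − (-0.35)(0.70) = 0.2700
  C_32 = −[(0.85)(-0.10) − (-0.35)(-0.45)] = 0.2425
  C_33 = (0.85)(0.70) − (-0.25)(-0.45) = 0.4825
det(I−A) = Σ_j (I−A)_1j·C_1j = (0.85)(0.4300) + (-0.25)(0.3175) + (-0.35)(0.2875) = 0.1855
adj(I−A) = Cᵀ =
  [ 0.4300   0.2500   0.2700]
  [ 0.3175   0.4650   0.2425]
  [ 0.2875   0.2750   0.4825]
(I − A)⁻¹ = adj(I−A) / det(I−A) ≈
  [   2.31806     1.34771     1.45553]
  [   1.71159     2.50674     1.30728]
  [   1.54987     1.48248     2.60108]
The output multiplier for sector j is the column-j sum of the Leontief inverse (I − A)⁻¹ = adj(I−A) / det(I−A).
Column 2 of adj(I−A): (0.2500, 0.4650, 0.2750); det(I−A) = 0.1855.
m_2 = (0.2500 + 0.4650 + 0.2750) / 0.1855 = 0.99 / 0.1855 ≈ 5.3369.

m_2 = 5.3369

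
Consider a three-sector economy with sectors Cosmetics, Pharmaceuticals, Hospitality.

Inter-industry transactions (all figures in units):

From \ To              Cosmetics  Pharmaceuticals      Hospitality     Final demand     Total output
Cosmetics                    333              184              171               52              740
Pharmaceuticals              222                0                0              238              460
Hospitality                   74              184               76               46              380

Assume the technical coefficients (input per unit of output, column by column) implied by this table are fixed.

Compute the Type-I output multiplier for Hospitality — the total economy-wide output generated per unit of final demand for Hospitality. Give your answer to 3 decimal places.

m_3 = 4.143

Technical coefficients a_ij = z_ij / X_j:
  a_11 = 333/740 = 0.45, a_21 = 222/740 = 0.30, a_31 = 74/740 = 0.10
  a_12 = 184/460 = 0.40, a_22 = 0/460 = 0.00, a_32 = 184/460 = 0.40
  a_13 = 171/380 = 0.45, a_23 = 0/380 = 0.00, a_33 = 76/380 = 0.20
I − A =
  [   0.55    -0.40    -0.45]
  [  -0.30     1.00     0.00]
  [  -0.10    -0.40     0.80]
Cofactors of I−A, C_ij = (−1)^(i+j)·(minor ij) (rows/columns in the sector order above):
  C_11 = (1.00)(0.80) − (0.00)(-0.40) = 0.8000
  C_12 = −[(-0.30)(0.80) − (0.00)(-0.10)] = 0.2400
  C_13 = (-0.30)(-0.40) − (1.00)(-0.10) = 0.2200
  C_21 = −[(-0.40)(0.80) − (-0.45)(-0.40)] = 0.5000
  C_22 = (0.55)(0.80) − (-0.45)(-0.10) = 0.3950
  C_23 = −[(0.55)(-0.40) − (-0.40)(-0.10)] = 0.2600
  C_31 = (-0.40)(0.00) − (-0.45)(1.00) = 0.4500
  C_32 = −[(0.55)(0.00) − (-0.45)(-0.30)] = 0.1350
  C_33 = (0.55)(1.00) − (-0.40)(-0.30) = 0.4300
det(I−A) = Σ_j (I−A)_1j·C_1j = (0.55)(0.8000) + (-0.40)(0.2400) + (-0.45)(0.2200) = 0.2450
adj(I−A) = Cᵀ =
  [ 0.8000   0.5000   0.4500]
  [ 0.2400   0.3950   0.1350]
  [ 0.2200   0.2600   0.4300]
(I − A)⁻¹ = adj(I−A) / det(I−A) ≈
  [   3.2653     2.0408     1.8367]
  [   0.9796     1.6122     0.5510]
  [   0.8980     1.0612     1.7551]
The output multiplier for sector j is the column-j sum of the Leontief inverse (I − A)⁻¹ = adj(I−A) / det(I−A).
Column 3 of adj(I−A): (0.4500, 0.1350, 0.4300); det(I−A) = 0.2450.
m_3 = (0.4500 + 0.1350 + 0.4300) / 0.2450 = 1.015 / 0.2450 ≈ 4.143.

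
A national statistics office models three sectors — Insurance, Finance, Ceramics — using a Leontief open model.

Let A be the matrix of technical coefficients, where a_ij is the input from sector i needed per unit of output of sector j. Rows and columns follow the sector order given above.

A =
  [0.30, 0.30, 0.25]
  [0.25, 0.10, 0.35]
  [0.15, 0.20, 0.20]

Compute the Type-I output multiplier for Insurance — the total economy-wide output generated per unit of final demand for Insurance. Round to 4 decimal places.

I − A =
  [   0.70    -0.30    -0.25]
  [  -0.25     0.90    -0.35]
  [  -0.15    -0.20     0.80]
Cofactors of I−A, C_ij = (−1)^(i+j)·(minor ij) (rows/columns in the sector order above):
  C_11 = (0.90)(0.80) − (-0.35)(-0.20) = 0.6500
  C_12 = −[(-0.25)(0.80) − (-0.35)(-0.15)] = 0.2525
  C_13 = (-0.25)(-0.20) − (0.90)(-0.15) = 0.1850
  C_21 = −[(-0.30)(0.80) − (-0.25)(-0.20)] = 0.2900
  C_22 = (0.70)(0.80) − (-0.25)(-0.15) = 0.5225
  C_23 = −[(0.70)(-0.20) − (-0.30)(-0.15)] = 0.1850
  C_31 = (-0.30)(-0.35) − (-0.25)(0.90) = 0.3300
  C_32 = −[(0.70)(-0.35) − (-0.25)(-0.25)] = 0.3075
  C_33 = (0.70)(0.90) − (-0.30)(-0.25) = 0.5550
det(I−A) = Σ_j (I−A)_1j·C_1j = (0.70)(0.6500) + (-0.30)(0.2525) + (-0.25)(0.1850) = 0.3330
adj(I−A) = Cᵀ =
  [ 0.6500   0.2900   0.3300]
  [ 0.2525   0.5225   0.3075]
  [ 0.1850   0.1850   0.5550]
(I − A)⁻¹ = adj(I−A) / det(I−A) ≈
  [   1.95195     0.87087     0.99099]
  [   0.75826     1.56907     0.92342]
  [   0.55556     0.55556     1.66667]
The output multiplier for sector j is the column-j sum of the Leontief inverse (I − A)⁻¹ = adj(I−A) / det(I−A).
Column 1 of adj(I−A): (0.6500, 0.2525, 0.1850); det(I−A) = 0.3330.
m_1 = (0.6500 + 0.2525 + 0.1850) / 0.3330 = 1.0875 / 0.3330 ≈ 3.2658.

m_1 = 3.2658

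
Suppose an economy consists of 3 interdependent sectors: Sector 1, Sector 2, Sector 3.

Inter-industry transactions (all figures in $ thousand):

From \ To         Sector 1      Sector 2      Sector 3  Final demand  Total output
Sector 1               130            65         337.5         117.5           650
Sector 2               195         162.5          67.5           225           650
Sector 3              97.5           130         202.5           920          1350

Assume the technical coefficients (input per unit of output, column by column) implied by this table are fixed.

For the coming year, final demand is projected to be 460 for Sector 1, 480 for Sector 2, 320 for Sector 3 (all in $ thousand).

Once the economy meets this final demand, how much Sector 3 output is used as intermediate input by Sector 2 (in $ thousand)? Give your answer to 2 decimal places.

z_32 = 215.41

Technical coefficients a_ij = z_ij / X_j:
  a_11 = 130/650 = 0.20, a_21 = 195/650 = 0.30, a_31 = 97.5/650 = 0.15
  a_12 = 65/650 = 0.10, a_22 = 162.5/650 = 0.25, a_32 = 130/650 = 0.20
  a_13 = 337.5/1350 = 0.25, a_23 = 67.5/1350 = 0.05, a_33 = 202.5/1350 = 0.15
I − A =
  [   0.80    -0.10    -0.25]
  [  -0.30     0.75    -0.05]
  [  -0.15    -0.20     0.85]
Cofactors of I−A, C_ij = (−1)^(i+j)·(minor ij) (rows/columns in the sector order above):
  C_11 = (0.75)(0.85) − (-0.05)(-0.20) = 0.6275
  C_12 = −[(-0.30)(0.85) − (-0.05)(-0.15)] = 0.2625
  C_13 = (-0.30)(-0.20) − (0.75)(-0.15) = 0.1725
  C_21 = −[(-0.10)(0.85) − (-0.25)(-0.20)] = 0.1350
  C_22 = (0.80)(0.85) − (-0.25)(-0.15) = 0.6425
  C_23 = −[(0.80)(-0.20) − (-0.10)(-0.15)] = 0.1750
  C_31 = (-0.10)(-0.05) − (-0.25)(0.75) = 0.1925
  C_32 = −[(0.80)(-0.05) − (-0.25)(-0.30)] = 0.1150
  C_33 = (0.80)(0.75) − (-0.10)(-0.30) = 0.5700
det(I−A) = Σ_j (I−A)_1j·C_1j = (0.80)(0.6275) + (-0.10)(0.2625) + (-0.25)(0.1725) = 0.432625
adj(I−A) = Cᵀ =
  [ 0.6275   0.1350   0.1925]
  [ 0.2625   0.6425   0.1150]
  [ 0.1725   0.1750   0.5700]
(I − A)⁻¹ = adj(I−A) / det(I−A) ≈
  [   1.4504     0.3120     0.4450]
  [   0.6068     1.4851     0.2658]
  [   0.3987     0.4045     1.3175]
First solve x = (I − A)⁻¹ d = adj(I−A)·d / det(I−A); in particular x_2 = (0.2625·460 + 0.6425·480 + 0.1150·320) / 0.432625 = 465.95 / 0.432625 ≈ 1077.0298.
Intermediate flow from 3 to 2: z_32 = a_32 · x_2 = 0.20 × 465.95 / 0.432625 = 93.19 / 0.432625 ≈ 215.41.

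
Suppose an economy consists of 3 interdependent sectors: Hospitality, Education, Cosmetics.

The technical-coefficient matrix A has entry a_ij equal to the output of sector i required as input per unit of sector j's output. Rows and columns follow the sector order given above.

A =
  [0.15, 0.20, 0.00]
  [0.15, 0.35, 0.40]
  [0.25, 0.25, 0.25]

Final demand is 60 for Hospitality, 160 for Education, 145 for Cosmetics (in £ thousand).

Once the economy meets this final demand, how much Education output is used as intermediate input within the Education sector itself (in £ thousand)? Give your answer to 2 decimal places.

I − A =
  [   0.85    -0.20     0.00]
  [  -0.15     0.65    -0.40]
  [  -0.25    -0.25     0.75]
Cofactors of I−A, C_ij = (−1)^(i+j)·(minor ij) (rows/columns in the sector order above):
  C_11 = (0.65)(0.75) − (-0.40)(-0.25) = 0.3875
  C_12 = −[(-0.15)(0.75) − (-0.40)(-0.25)] = 0.2125
  C_13 = (-0.15)(-0.25) − (0.65)(-0.25) = 0.2000
  C_21 = −[(-0.20)(0.75) − (0.00)(-0.25)] = 0.1500
  C_22 = (0.85)(0.75) − (0.00)(-0.25) = 0.6375
  C_23 = −[(0.85)(-0.25) − (-0.20)(-0.25)] = 0.2625
  C_31 = (-0.20)(-0.40) − (0.00)(0.65) = 0.0800
  C_32 = −[(0.85)(-0.40) − (0.00)(-0.15)] = 0.3400
  C_33 = (0.85)(0.65) − (-0.20)(-0.15) = 0.5225
det(I−A) = Σ_j (I−A)_1j·C_1j = (0.85)(0.3875) + (-0.20)(0.2125) + (0.00)(0.2000) = 0.286875
adj(I−A) = Cᵀ =
  [ 0.3875   0.1500   0.0800]
  [ 0.2125   0.6375   0.3400]
  [ 0.2000   0.2625   0.5225]
(I − A)⁻¹ = adj(I−A) / det(I−A) ≈
  [   1.3508     0.5229     0.2789]
  [   0.7407     2.2222     1.1852]
  [   0.6972     0.9150     1.8214]
First solve x = (I − A)⁻¹ d = adj(I−A)·d / det(I−A); in particular x_2 = (0.2125·60 + 0.6375·160 + 0.3400·145) / 0.286875 = 164.05 / 0.286875 ≈ 571.8519.
Intermediate flow from 2 to 2: z_22 = a_22 · x_2 = 0.35 × 164.05 / 0.286875 = 57.4175 / 0.286875 ≈ 200.15.

z_22 = 200.15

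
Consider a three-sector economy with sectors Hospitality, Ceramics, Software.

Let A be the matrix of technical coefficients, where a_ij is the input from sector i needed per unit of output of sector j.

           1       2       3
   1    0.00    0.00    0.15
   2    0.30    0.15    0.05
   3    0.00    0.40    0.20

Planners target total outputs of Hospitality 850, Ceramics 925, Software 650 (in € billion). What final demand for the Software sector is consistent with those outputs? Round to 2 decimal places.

I − A =
  [   1.00     0.00    -0.15]
  [  -0.30     0.85    -0.05]
  [   0.00    -0.40     0.80]
d = (I − A) x:
  d_1 = (+1.00)·850 + (+0.00)·925 + (-0.15)·650 = 752.50
  d_2 = (-0.30)·850 + (+0.85)·925 + (-0.05)·650 = 498.75
  d_3 = (+0.00)·850 + (-0.40)·925 + (+0.80)·650 = 150.00

d_3 = 150.00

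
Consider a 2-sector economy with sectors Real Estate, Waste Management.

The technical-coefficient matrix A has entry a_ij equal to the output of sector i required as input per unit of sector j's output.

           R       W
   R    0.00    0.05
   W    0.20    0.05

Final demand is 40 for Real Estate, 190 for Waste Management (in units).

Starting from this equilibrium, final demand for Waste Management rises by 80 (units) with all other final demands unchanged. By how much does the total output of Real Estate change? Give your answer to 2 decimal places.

I − A =
  [   1.00    -0.05]
  [  -0.20     0.95]
det(I−A) = (1.00)(0.95) − (-0.05)(-0.20) = 0.9400
adj(I−A) = [[0.95, 0.05], [0.20, 1.00]]
(I − A)⁻¹ = adj(I−A) / det(I−A) ≈
  [   1.0106     0.0532]
  [   0.2128     1.0638]
Δx = (I − A)⁻¹ Δd with Δd having +80 in the Waste Management component and 0 elsewhere.
So Δx_R = L_RW · (+80), where L_RW = adj(I−A)_RW / det(I−A) = 0.05 / 0.9400.
Δx_R = 0.05 × (+80) / 0.9400 = 4.00 / 0.9400 ≈ 4.26.

Δx_R = 4.26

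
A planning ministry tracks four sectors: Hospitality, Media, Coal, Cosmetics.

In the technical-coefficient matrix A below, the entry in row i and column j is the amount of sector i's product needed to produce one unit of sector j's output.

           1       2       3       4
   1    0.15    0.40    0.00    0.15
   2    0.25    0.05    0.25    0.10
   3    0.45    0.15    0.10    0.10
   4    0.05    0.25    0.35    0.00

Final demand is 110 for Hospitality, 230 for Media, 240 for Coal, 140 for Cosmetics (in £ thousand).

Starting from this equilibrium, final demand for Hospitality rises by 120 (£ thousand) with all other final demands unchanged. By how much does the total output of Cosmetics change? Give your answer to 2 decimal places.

Δx_4 = 76.05

I − A =
  [   0.85    -0.40     0.00    -0.15]
  [  -0.25     0.95    -0.25    -0.10]
  [  -0.45    -0.15     0.90    -0.10]
  [  -0.05    -0.25    -0.35     1.00]
Compute the cofactors C_ij = (−1)^(i+j)·(3×3 minor ij) of I−A; the adjugate is their transpose:
adj(I−A) = Cᵀ =
  [ 0.750250   0.387625   0.173250   0.168625]
  [ 0.350250   0.704875   0.253500   0.148375]
  [ 0.465500   0.346500   0.667750   0.171250]
  [ 0.288000   0.316875   0.305750   0.559875]
det(I−A) = Σ_j (I−A)_1j·C_1j = (0.85)(0.750250) + (-0.40)(0.350250) + (0.00)(0.465500) + (-0.15)(0.288000) = 0.4544125
(I − A)⁻¹ = adj(I−A) / det(I−A) ≈
  [   1.6510     0.8530     0.3813     0.3711]
  [   0.7708     1.5512     0.5579     0.3265]
  [   1.0244     0.7625     1.4695     0.3769]
  [   0.6338     0.6973     0.6728     1.2321]
Δx = (I − A)⁻¹ Δd with Δd having +120 in the Hospitality component and 0 elsewhere.
So Δx_4 = L_41 · (+120), where L_41 = adj(I−A)_41 / det(I−A) = 0.288000 / 0.4544125.
Δx_4 = 0.288000 × (+120) / 0.4544125 = 34.56 / 0.4544125 ≈ 76.05.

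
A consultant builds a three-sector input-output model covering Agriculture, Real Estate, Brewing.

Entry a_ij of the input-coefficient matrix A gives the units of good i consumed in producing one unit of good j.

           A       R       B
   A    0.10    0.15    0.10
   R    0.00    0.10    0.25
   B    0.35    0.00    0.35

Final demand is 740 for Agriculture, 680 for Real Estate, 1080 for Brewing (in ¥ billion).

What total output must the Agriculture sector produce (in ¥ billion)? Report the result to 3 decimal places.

x_A = 1321.712

I − A =
  [   0.90    -0.15    -0.10]
  [   0.00     0.90    -0.25]
  [  -0.35     0.00     0.65]
Cofactors of I−A, C_ij = (−1)^(i+j)·(minor ij) (rows/columns in the sector order above):
  C_11 = (0.90)(0.65) − (-0.25)(0.00) = 0.5850
  C_12 = −[(0.00)(0.65) − (-0.25)(-0.35)] = 0.0875
  C_13 = (0.00)(0.00) − (0.90)(-0.35) = 0.3150
  C_21 = −[(-0.15)(0.65) − (-0.10)(0.00)] = 0.0975
  C_22 = (0.90)(0.65) − (-0.10)(-0.35) = 0.5500
  C_23 = −[(0.90)(0.00) − (-0.15)(-0.35)] = 0.0525
  C_31 = (-0.15)(-0.25) − (-0.10)(0.90) = 0.1275
  C_32 = −[(0.90)(-0.25) − (-0.10)(0.00)] = 0.2250
  C_33 = (0.90)(0.90) − (-0.15)(0.00) = 0.8100
det(I−A) = Σ_j (I−A)_1j·C_1j = (0.90)(0.5850) + (-0.15)(0.0875) + (-0.10)(0.3150) = 0.481875
adj(I−A) = Cᵀ =
  [ 0.5850   0.0975   0.1275]
  [ 0.0875   0.5500   0.2250]
  [ 0.3150   0.0525   0.8100]
(I − A)⁻¹ = adj(I−A) / det(I−A) ≈
  [   1.2140     0.2023     0.2646]
  [   0.1816     1.1414     0.4669]
  [   0.6537     0.1089     1.6809]
x = (I − A)⁻¹ d = adj(I−A)·d / det(I−A), with det(I−A) = 0.481875:
  x_A = (0.5850·740 + 0.0975·680 + 0.1275·1080) / 0.481875 = 636.90 / 0.481875 ≈ 1321.712
  x_R = (0.0875·740 + 0.5500·680 + 0.2250·1080) / 0.481875 = 681.75 / 0.481875 ≈ 1414.786
  x_B = (0.3150·740 + 0.0525·680 + 0.8100·1080) / 0.481875 = 1143.60 / 0.481875 ≈ 2373.230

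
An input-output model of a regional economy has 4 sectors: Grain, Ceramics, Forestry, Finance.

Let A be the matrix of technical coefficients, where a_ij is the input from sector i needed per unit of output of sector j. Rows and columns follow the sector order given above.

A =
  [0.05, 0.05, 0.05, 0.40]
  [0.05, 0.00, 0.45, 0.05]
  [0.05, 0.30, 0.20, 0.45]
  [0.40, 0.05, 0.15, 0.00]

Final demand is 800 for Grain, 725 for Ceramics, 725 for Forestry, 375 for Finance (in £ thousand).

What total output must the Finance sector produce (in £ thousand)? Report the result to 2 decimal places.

I − A =
  [   0.95    -0.05    -0.05    -0.40]
  [  -0.05     1.00    -0.45    -0.05]
  [  -0.05    -0.30     0.80    -0.45]
  [  -0.40    -0.05    -0.15     1.00]
Compute the cofactors C_ij = (−1)^(i+j)·(3×3 minor ij) of I−A; the adjugate is their transpose:
adj(I−A) = Cᵀ =
  [ 0.583125   0.086750   0.141750   0.301375]
  [ 0.156500   0.553375   0.369125   0.256375]
  [ 0.252000   0.270875   0.783125   0.466750]
  [ 0.278875   0.103000   0.192625   0.625375]
det(I−A) = Σ_j (I−A)_1j·C_1j = (0.95)(0.583125) + (-0.05)(0.156500) + (-0.05)(0.252000) + (-0.40)(0.278875) = 0.42199375
(I − A)⁻¹ = adj(I−A) / det(I−A) ≈
  [   1.3818     0.2056     0.3359     0.7142]
  [   0.3709     1.3113     0.8747     0.6075]
  [   0.5972     0.6419     1.8558     1.1061]
  [   0.6609     0.2441     0.4565     1.4820]
x = (I − A)⁻¹ d = adj(I−A)·d / det(I−A), with det(I−A) = 0.42199375:
  x_1 = (0.583125·800 + 0.086750·725 + 0.141750·725 + 0.301375·375) / 0.42199375 = 745.178125 / 0.42199375 ≈ 1765.85
  x_2 = (0.156500·800 + 0.553375·725 + 0.369125·725 + 0.256375·375) / 0.42199375 = 890.153125 / 0.42199375 ≈ 2109.40
  x_3 = (0.252000·800 + 0.270875·725 + 0.783125·725 + 0.466750·375) / 0.42199375 = 1140.78125 / 0.42199375 ≈ 2703.31
  x_4 = (0.278875·800 + 0.103000·725 + 0.192625·725 + 0.625375·375) / 0.42199375 = 671.94375 / 0.42199375 ≈ 1592.31

x_4 = 1592.31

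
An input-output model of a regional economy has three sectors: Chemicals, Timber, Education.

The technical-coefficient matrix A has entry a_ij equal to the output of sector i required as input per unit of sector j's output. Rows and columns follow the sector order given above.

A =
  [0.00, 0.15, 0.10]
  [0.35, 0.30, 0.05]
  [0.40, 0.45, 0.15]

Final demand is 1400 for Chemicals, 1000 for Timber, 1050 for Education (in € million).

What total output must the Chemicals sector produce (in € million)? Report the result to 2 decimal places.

I − A =
  [   1.00    -0.15    -0.10]
  [  -0.35     0.70    -0.05]
  [  -0.40    -0.45     0.85]
Cofactors of I−A, C_ij = (−1)^(i+j)·(minor ij) (rows/columns in the sector order above):
  C_11 = (0.70)(0.85) − (-0.05)(-0.45) = 0.5725
  C_12 = −[(-0.35)(0.85) − (-0.05)(-0.40)] = 0.3175
  C_13 = (-0.35)(-0.45) − (0.70)(-0.40) = 0.4375
  C_21 = −[(-0.15)(0.85) − (-0.10)(-0.45)] = 0.1725
  C_22 = (1.00)(0.85) − (-0.10)(-0.40) = 0.8100
  C_23 = −[(1.00)(-0.45) − (-0.15)(-0.40)] = 0.5100
  C_31 = (-0.15)(-0.05) − (-0.10)(0.70) = 0.0775
  C_32 = −[(1.00)(-0.05) − (-0.10)(-0.35)] = 0.0850
  C_33 = (1.00)(0.70) − (-0.15)(-0.35) = 0.6475
det(I−A) = Σ_j (I−A)_1j·C_1j = (1.00)(0.5725) + (-0.15)(0.3175) + (-0.10)(0.4375) = 0.481125
adj(I−A) = Cᵀ =
  [ 0.5725   0.1725   0.0775]
  [ 0.3175   0.8100   0.0850]
  [ 0.4375   0.5100   0.6475]
(I − A)⁻¹ = adj(I−A) / det(I−A) ≈
  [   1.1899     0.3585     0.1611]
  [   0.6599     1.6836     0.1767]
  [   0.9093     1.0600     1.3458]
x = (I − A)⁻¹ d = adj(I−A)·d / det(I−A), with det(I−A) = 0.481125:
  x_C = (0.5725·1400 + 0.1725·1000 + 0.0775·1050) / 0.481125 = 1055.375 / 0.481125 ≈ 2193.56
  x_T = (0.3175·1400 + 0.8100·1000 + 0.0850·1050) / 0.481125 = 1343.75 / 0.481125 ≈ 2792.93
  x_E = (0.4375·1400 + 0.5100·1000 + 0.6475·1050) / 0.481125 = 1802.375 / 0.481125 ≈ 3746.17

x_C = 2193.56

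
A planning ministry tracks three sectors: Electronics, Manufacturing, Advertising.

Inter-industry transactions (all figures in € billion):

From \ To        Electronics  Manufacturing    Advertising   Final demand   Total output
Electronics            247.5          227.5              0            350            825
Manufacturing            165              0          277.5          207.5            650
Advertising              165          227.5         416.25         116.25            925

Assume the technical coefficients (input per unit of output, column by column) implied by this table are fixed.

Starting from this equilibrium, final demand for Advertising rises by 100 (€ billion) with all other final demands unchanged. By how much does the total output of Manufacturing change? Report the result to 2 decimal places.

Technical coefficients a_ij = z_ij / X_j:
  a_11 = 247.5/825 = 0.30, a_21 = 165/825 = 0.20, a_31 = 165/825 = 0.20
  a_12 = 227.5/650 = 0.35, a_22 = 0/650 = 0.00, a_32 = 227.5/650 = 0.35
  a_13 = 0/925 = 0.00, a_23 = 277.5/925 = 0.30, a_33 = 416.25/925 = 0.45
I − A =
  [   0.70    -0.35     0.00]
  [  -0.20     1.00    -0.30]
  [  -0.20    -0.35     0.55]
Cofactors of I−A, C_ij = (−1)^(i+j)·(minor ij) (rows/columns in the sector order above):
  C_11 = (1.00)(0.55) − (-0.30)(-0.35) = 0.4450
  C_12 = −[(-0.20)(0.55) − (-0.30)(-0.20)] = 0.1700
  C_13 = (-0.20)(-0.35) − (1.00)(-0.20) = 0.2700
  C_21 = −[(-0.35)(0.55) − (0.00)(-0.35)] = 0.1925
  C_22 = (0.70)(0.55) − (0.00)(-0.20) = 0.3850
  C_23 = −[(0.70)(-0.35) − (-0.35)(-0.20)] = 0.3150
  C_31 = (-0.35)(-0.30) − (0.00)(1.00) = 0.1050
  C_32 = −[(0.70)(-0.30) − (0.00)(-0.20)] = 0.2100
  C_33 = (0.70)(1.00) − (-0.35)(-0.20) = 0.6300
det(I−A) = Σ_j (I−A)_1j·C_1j = (0.70)(0.4450) + (-0.35)(0.1700) + (0.00)(0.2700) = 0.2520
adj(I−A) = Cᵀ =
  [ 0.4450   0.1925   0.1050]
  [ 0.1700   0.3850   0.2100]
  [ 0.2700   0.3150   0.6300]
(I − A)⁻¹ = adj(I−A) / det(I−A) ≈
  [   1.7659     0.7639     0.4167]
  [   0.6746     1.5278     0.8333]
  [   1.0714     1.2500     2.5000]
Δx = (I − A)⁻¹ Δd with Δd having +100 in the Advertising component and 0 elsewhere.
So Δx_2 = L_23 · (+100), where L_23 = adj(I−A)_23 / det(I−A) = 0.2100 / 0.2520.
Δx_2 = 0.2100 × (+100) / 0.2520 = 21.00 / 0.2520 ≈ 83.33.

Δx_2 = 83.33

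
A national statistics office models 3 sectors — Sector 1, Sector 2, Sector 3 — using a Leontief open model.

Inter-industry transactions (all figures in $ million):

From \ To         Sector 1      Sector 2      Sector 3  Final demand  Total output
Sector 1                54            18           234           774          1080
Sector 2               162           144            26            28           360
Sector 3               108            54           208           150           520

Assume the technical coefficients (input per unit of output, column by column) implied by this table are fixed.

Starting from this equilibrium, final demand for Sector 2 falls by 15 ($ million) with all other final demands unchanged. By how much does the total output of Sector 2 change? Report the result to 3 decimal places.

Technical coefficients a_ij = z_ij / X_j:
  a_11 = 54/1080 = 0.05, a_21 = 162/1080 = 0.15, a_31 = 108/1080 = 0.10
  a_12 = 18/360 = 0.05, a_22 = 144/360 = 0.40, a_32 = 54/360 = 0.15
  a_13 = 234/520 = 0.45, a_23 = 26/520 = 0.05, a_33 = 208/520 = 0.40
I − A =
  [   0.95    -0.05    -0.45]
  [  -0.15     0.60    -0.05]
  [  -0.10    -0.15     0.60]
Cofactors of I−A, C_ij = (−1)^(i+j)·(minor ij) (rows/columns in the sector order above):
  C_11 = (0.60)(0.60) − (-0.05)(-0.15) = 0.3525
  C_12 = −[(-0.15)(0.60) − (-0.05)(-0.10)] = 0.0950
  C_13 = (-0.15)(-0.15) − (0.60)(-0.10) = 0.0825
  C_21 = −[(-0.05)(0.60) − (-0.45)(-0.15)] = 0.0975
  C_22 = (0.95)(0.60) − (-0.45)(-0.10) = 0.5250
  C_23 = −[(0.95)(-0.15) − (-0.05)(-0.10)] = 0.1475
  C_31 = (-0.05)(-0.05) − (-0.45)(0.60) = 0.2725
  C_32 = −[(0.95)(-0.05) − (-0.45)(-0.15)] = 0.1150
  C_33 = (0.95)(0.60) − (-0.05)(-0.15) = 0.5625
det(I−A) = Σ_j (I−A)_1j·C_1j = (0.95)(0.3525) + (-0.05)(0.0950) + (-0.45)(0.0825) = 0.2930
adj(I−A) = Cᵀ =
  [ 0.3525   0.0975   0.2725]
  [ 0.0950   0.5250   0.1150]
  [ 0.0825   0.1475   0.5625]
(I − A)⁻¹ = adj(I−A) / det(I−A) ≈
  [   1.2031     0.3328     0.9300]
  [   0.3242     1.7918     0.3925]
  [   0.2816     0.5034     1.9198]
Δx = (I − A)⁻¹ Δd with Δd having -15 in the Sector 2 component and 0 elsewhere.
So Δx_2 = L_22 · (-15), where L_22 = adj(I−A)_22 / det(I−A) = 0.5250 / 0.2930.
Δx_2 = 0.5250 × (-15) / 0.2930 = -7.875 / 0.2930 ≈ -26.877.

Δx_2 = -26.877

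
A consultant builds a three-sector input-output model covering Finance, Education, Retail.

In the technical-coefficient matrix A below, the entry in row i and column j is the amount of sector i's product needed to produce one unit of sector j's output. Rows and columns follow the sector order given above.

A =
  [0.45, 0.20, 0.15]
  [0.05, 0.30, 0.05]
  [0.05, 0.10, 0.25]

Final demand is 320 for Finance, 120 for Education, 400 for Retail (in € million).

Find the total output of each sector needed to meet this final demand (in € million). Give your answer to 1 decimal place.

x_F = 853.7, x_E = 277.2, x_R = 627.2

I − A =
  [   0.55    -0.20    -0.15]
  [  -0.05     0.70    -0.05]
  [  -0.05    -0.10     0.75]
Cofactors of I−A, C_ij = (−1)^(i+j)·(minor ij) (rows/columns in the sector order above):
  C_11 = (0.70)(0.75) − (-0.05)(-0.10) = 0.5200
  C_12 = −[(-0.05)(0.75) − (-0.05)(-0.05)] = 0.0400
  C_13 = (-0.05)(-0.10) − (0.70)(-0.05) = 0.0400
  C_21 = −[(-0.20)(0.75) − (-0.15)(-0.10)] = 0.1650
  C_22 = (0.55)(0.75) − (-0.15)(-0.05) = 0.4050
  C_23 = −[(0.55)(-0.10) − (-0.20)(-0.05)] = 0.0650
  C_31 = (-0.20)(-0.05) − (-0.15)(0.70) = 0.1150
  C_32 = −[(0.55)(-0.05) − (-0.15)(-0.05)] = 0.0350
  C_33 = (0.55)(0.70) − (-0.20)(-0.05) = 0.3750
det(I−A) = Σ_j (I−A)_1j·C_1j = (0.55)(0.5200) + (-0.20)(0.0400) + (-0.15)(0.0400) = 0.2720
adj(I−A) = Cᵀ =
  [ 0.5200   0.1650   0.1150]
  [ 0.0400   0.4050   0.0350]
  [ 0.0400   0.0650   0.3750]
(I − A)⁻¹ = adj(I−A) / det(I−A) ≈
  [   1.9118     0.6066     0.4228]
  [   0.1471     1.4890     0.1287]
  [   0.1471     0.2390     1.3787]
x = (I − A)⁻¹ d = adj(I−A)·d / det(I−A), with det(I−A) = 0.2720:
  x_F = (0.5200·320 + 0.1650·120 + 0.1150·400) / 0.2720 = 232.20 / 0.2720 ≈ 853.7
  x_E = (0.0400·320 + 0.4050·120 + 0.0350·400) / 0.2720 = 75.40 / 0.2720 ≈ 277.2
  x_R = (0.0400·320 + 0.0650·120 + 0.3750·400) / 0.2720 = 170.60 / 0.2720 ≈ 627.2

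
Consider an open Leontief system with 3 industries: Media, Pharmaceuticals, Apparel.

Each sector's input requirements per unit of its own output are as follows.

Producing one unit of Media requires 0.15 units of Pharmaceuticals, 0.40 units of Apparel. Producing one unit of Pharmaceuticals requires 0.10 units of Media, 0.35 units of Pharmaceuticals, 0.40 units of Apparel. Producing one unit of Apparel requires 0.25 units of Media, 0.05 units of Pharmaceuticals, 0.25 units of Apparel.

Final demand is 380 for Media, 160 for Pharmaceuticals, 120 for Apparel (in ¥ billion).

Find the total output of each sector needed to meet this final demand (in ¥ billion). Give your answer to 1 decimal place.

I − A =
  [   1.00    -0.10    -0.25]
  [  -0.15     0.65    -0.05]
  [  -0.40    -0.40     0.75]
Cofactors of I−A, C_ij = (−1)^(i+j)·(minor ij) (rows/columns in the sector order above):
  C_11 = (0.65)(0.75) − (-0.05)(-0.40) = 0.4675
  C_12 = −[(-0.15)(0.75) − (-0.05)(-0.40)] = 0.1325
  C_13 = (-0.15)(-0.40) − (0.65)(-0.40) = 0.3200
  C_21 = −[(-0.10)(0.75) − (-0.25)(-0.40)] = 0.1750
  C_22 = (1.00)(0.75) − (-0.25)(-0.40) = 0.6500
  C_23 = −[(1.00)(-0.40) − (-0.10)(-0.40)] = 0.4400
  C_31 = (-0.10)(-0.05) − (-0.25)(0.65) = 0.1675
  C_32 = −[(1.00)(-0.05) − (-0.25)(-0.15)] = 0.0875
  C_33 = (1.00)(0.65) − (-0.10)(-0.15) = 0.6350
det(I−A) = Σ_j (I−A)_1j·C_1j = (1.00)(0.4675) + (-0.10)(0.1325) + (-0.25)(0.3200) = 0.37425
adj(I−A) = Cᵀ =
  [ 0.4675   0.1750   0.1675]
  [ 0.1325   0.6500   0.0875]
  [ 0.3200   0.4400   0.6350]
(I − A)⁻¹ = adj(I−A) / det(I−A) ≈
  [   1.2492     0.4676     0.4476]
  [   0.3540     1.7368     0.2338]
  [   0.8550     1.1757     1.6967]
x = (I − A)⁻¹ d = adj(I−A)·d / det(I−A), with det(I−A) = 0.37425:
  x_M = (0.4675·380 + 0.1750·160 + 0.1675·120) / 0.37425 = 225.75 / 0.37425 ≈ 603.2
  x_P = (0.1325·380 + 0.6500·160 + 0.0875·120) / 0.37425 = 164.85 / 0.37425 ≈ 440.5
  x_A = (0.3200·380 + 0.4400·160 + 0.6350·120) / 0.37425 = 268.20 / 0.37425 ≈ 716.6

x_M = 603.2, x_P = 440.5, x_A = 716.6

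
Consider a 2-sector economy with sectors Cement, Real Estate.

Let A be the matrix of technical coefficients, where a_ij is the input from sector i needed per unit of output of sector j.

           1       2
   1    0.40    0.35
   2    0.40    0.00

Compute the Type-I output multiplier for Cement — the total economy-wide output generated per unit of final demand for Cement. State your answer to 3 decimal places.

I − A =
  [   0.60    -0.35]
  [  -0.40     1.00]
det(I−A) = (0.60)(1.00) − (-0.35)(-0.40) = 0.4600
adj(I−A) = [[1.00, 0.35], [0.40, 0.60]]
(I − A)⁻¹ = adj(I−A) / det(I−A) ≈
  [   2.1739     0.7609]
  [   0.8696     1.3043]
The output multiplier for sector j is the column-j sum of the Leontief inverse (I − A)⁻¹ = adj(I−A) / det(I−A).
Column 1 of adj(I−A): (1.00, 0.40); det(I−A) = 0.4600.
m_1 = (1.00 + 0.40) / 0.4600 = 1.40 / 0.4600 ≈ 3.043.

m_1 = 3.043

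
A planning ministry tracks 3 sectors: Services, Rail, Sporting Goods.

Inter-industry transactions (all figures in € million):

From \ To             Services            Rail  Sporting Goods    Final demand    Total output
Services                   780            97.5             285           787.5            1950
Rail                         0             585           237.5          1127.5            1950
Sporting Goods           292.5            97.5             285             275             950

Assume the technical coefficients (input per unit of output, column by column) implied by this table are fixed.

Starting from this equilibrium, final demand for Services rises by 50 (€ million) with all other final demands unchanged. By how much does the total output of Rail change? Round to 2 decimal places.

Δx_2 = 7.41

Technical coefficients a_ij = z_ij / X_j:
  a_11 = 780/1950 = 0.40, a_21 = 0/1950 = 0.00, a_31 = 292.5/1950 = 0.15
  a_12 = 97.5/1950 = 0.05, a_22 = 585/1950 = 0.30, a_32 = 97.5/1950 = 0.05
  a_13 = 285/950 = 0.30, a_23 = 237.5/950 = 0.25, a_33 = 285/950 = 0.30
I − A =
  [   0.60    -0.05    -0.30]
  [   0.00     0.70    -0.25]
  [  -0.15    -0.05     0.70]
Cofactors of I−A, C_ij = (−1)^(i+j)·(minor ij) (rows/columns in the sector order above):
  C_11 = (0.70)(0.70) − (-0.25)(-0.05) = 0.4775
  C_12 = −[(0.00)(0.70) − (-0.25)(-0.15)] = 0.0375
  C_13 = (0.00)(-0.05) − (0.70)(-0.15) = 0.1050
  C_21 = −[(-0.05)(0.70) − (-0.30)(-0.05)] = 0.0500
  C_22 = (0.60)(0.70) − (-0.30)(-0.15) = 0.3750
  C_23 = −[(0.60)(-0.05) − (-0.05)(-0.15)] = 0.0375
  C_31 = (-0.05)(-0.25) − (-0.30)(0.70) = 0.2225
  C_32 = −[(0.60)(-0.25) − (-0.30)(0.00)] = 0.1500
  C_33 = (0.60)(0.70) − (-0.05)(0.00) = 0.4200
det(I−A) = Σ_j (I−A)_1j·C_1j = (0.60)(0.4775) + (-0.05)(0.0375) + (-0.30)(0.1050) = 0.253125
adj(I−A) = Cᵀ =
  [ 0.4775   0.0500   0.2225]
  [ 0.0375   0.3750   0.1500]
  [ 0.1050   0.0375   0.4200]
(I − A)⁻¹ = adj(I−A) / det(I−A) ≈
  [   1.8864     0.1975     0.8790]
  [   0.1481     1.4815     0.5926]
  [   0.4148     0.1481     1.6593]
Δx = (I − A)⁻¹ Δd with Δd having +50 in the Services component and 0 elsewhere.
So Δx_2 = L_21 · (+50), where L_21 = adj(I−A)_21 / det(I−A) = 0.0375 / 0.253125.
Δx_2 = 0.0375 × (+50) / 0.253125 = 1.875 / 0.253125 ≈ 7.41.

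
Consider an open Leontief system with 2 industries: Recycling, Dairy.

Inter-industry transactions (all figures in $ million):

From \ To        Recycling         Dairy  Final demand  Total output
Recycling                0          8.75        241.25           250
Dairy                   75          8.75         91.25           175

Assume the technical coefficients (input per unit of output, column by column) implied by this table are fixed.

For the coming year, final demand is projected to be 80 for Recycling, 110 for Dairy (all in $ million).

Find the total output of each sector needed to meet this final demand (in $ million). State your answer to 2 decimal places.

x_R = 87.17, x_D = 143.32

Technical coefficients a_ij = z_ij / X_j:
  a_RR = 0/250 = 0.00, a_DR = 75/250 = 0.30
  a_RD = 8.75/175 = 0.05, a_DD = 8.75/175 = 0.05
I − A =
  [   1.00    -0.05]
  [  -0.30     0.95]
det(I−A) = (1.00)(0.95) − (-0.05)(-0.30) = 0.9350
adj(I−A) = [[0.95, 0.05], [0.30, 1.00]]
(I − A)⁻¹ = adj(I−A) / det(I−A) ≈
  [   1.0160     0.0535]
  [   0.3209     1.0695]
x = (I − A)⁻¹ d = adj(I−A)·d / det(I−A), with det(I−A) = 0.9350:
  x_R = (0.95·80 + 0.05·110) / 0.9350 = 81.50 / 0.9350 ≈ 87.17
  x_D = (0.30·80 + 1.00·110) / 0.9350 = 134.00 / 0.9350 ≈ 143.32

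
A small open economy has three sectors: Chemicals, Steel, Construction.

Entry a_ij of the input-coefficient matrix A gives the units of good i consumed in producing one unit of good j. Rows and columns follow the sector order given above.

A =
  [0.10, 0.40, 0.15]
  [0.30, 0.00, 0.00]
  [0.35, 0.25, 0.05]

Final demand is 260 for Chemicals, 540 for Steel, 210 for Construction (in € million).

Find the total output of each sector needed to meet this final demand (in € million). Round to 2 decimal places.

I − A =
  [   0.90    -0.40    -0.15]
  [  -0.30     1.00     0.00]
  [  -0.35    -0.25     0.95]
Cofactors of I−A, C_ij = (−1)^(i+j)·(minor ij) (rows/columns in the sector order above):
  C_11 = (1.00)(0.95) − (0.00)(-0.25) = 0.9500
  C_12 = −[(-0.30)(0.95) − (0.00)(-0.35)] = 0.2850
  C_13 = (-0.30)(-0.25) − (1.00)(-0.35) = 0.4250
  C_21 = −[(-0.40)(0.95) − (-0.15)(-0.25)] = 0.4175
  C_22 = (0.90)(0.95) − (-0.15)(-0.35) = 0.8025
  C_23 = −[(0.90)(-0.25) − (-0.40)(-0.35)] = 0.3650
  C_31 = (-0.40)(0.00) − (-0.15)(1.00) = 0.1500
  C_32 = −[(0.90)(0.00) − (-0.15)(-0.30)] = 0.0450
  C_33 = (0.90)(1.00) − (-0.40)(-0.30) = 0.7800
det(I−A) = Σ_j (I−A)_1j·C_1j = (0.90)(0.9500) + (-0.40)(0.2850) + (-0.15)(0.4250) = 0.67725
adj(I−A) = Cᵀ =
  [ 0.9500   0.4175   0.1500]
  [ 0.2850   0.8025   0.0450]
  [ 0.4250   0.3650   0.7800]
(I − A)⁻¹ = adj(I−A) / det(I−A) ≈
  [   1.4027     0.6165     0.2215]
  [   0.4208     1.1849     0.0664]
  [   0.6275     0.5389     1.1517]
x = (I − A)⁻¹ d = adj(I−A)·d / det(I−A), with det(I−A) = 0.67725:
  x_1 = (0.9500·260 + 0.4175·540 + 0.1500·210) / 0.67725 = 503.95 / 0.67725 ≈ 744.11
  x_2 = (0.2850·260 + 0.8025·540 + 0.0450·210) / 0.67725 = 516.90 / 0.67725 ≈ 763.23
  x_3 = (0.4250·260 + 0.3650·540 + 0.7800·210) / 0.67725 = 471.40 / 0.67725 ≈ 696.05

x_1 = 744.11, x_2 = 763.23, x_3 = 696.05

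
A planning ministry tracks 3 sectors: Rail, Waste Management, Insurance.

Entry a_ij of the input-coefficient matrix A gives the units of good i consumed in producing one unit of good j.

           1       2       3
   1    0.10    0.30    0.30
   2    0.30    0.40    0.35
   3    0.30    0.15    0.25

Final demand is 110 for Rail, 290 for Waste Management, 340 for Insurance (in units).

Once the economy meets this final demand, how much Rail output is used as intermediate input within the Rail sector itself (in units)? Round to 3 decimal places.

z_11 = 114.471

I − A =
  [   0.90    -0.30    -0.30]
  [  -0.30     0.60    -0.35]
  [  -0.30    -0.15     0.75]
Cofactors of I−A, C_ij = (−1)^(i+j)·(minor ij) (rows/columns in the sector order above):
  C_11 = (0.60)(0.75) − (-0.35)(-0.15) = 0.3975
  C_12 = −[(-0.30)(0.75) − (-0.35)(-0.30)] = 0.3300
  C_13 = (-0.30)(-0.15) − (0.60)(-0.30) = 0.2250
  C_21 = −[(-0.30)(0.75) − (-0.30)(-0.15)] = 0.2700
  C_22 = (0.90)(0.75) − (-0.30)(-0.30) = 0.5850
  C_23 = −[(0.90)(-0.15) − (-0.30)(-0.30)] = 0.2250
  C_31 = (-0.30)(-0.35) − (-0.30)(0.60) = 0.2850
  C_32 = −[(0.90)(-0.35) − (-0.30)(-0.30)] = 0.4050
  C_33 = (0.90)(0.60) − (-0.30)(-0.30) = 0.4500
det(I−A) = Σ_j (I−A)_1j·C_1j = (0.90)(0.3975) + (-0.30)(0.3300) + (-0.30)(0.2250) = 0.19125
adj(I−A) = Cᵀ =
  [ 0.3975   0.2700   0.2850]
  [ 0.3300   0.5850   0.4050]
  [ 0.2250   0.2250   0.4500]
(I − A)⁻¹ = adj(I−A) / det(I−A) ≈
  [   2.0784     1.4118     1.4902]
  [   1.7255     3.0588     2.1176]
  [   1.1765     1.1765     2.3529]
First solve x = (I − A)⁻¹ d = adj(I−A)·d / det(I−A); in particular x_1 = (0.3975·110 + 0.2700·290 + 0.2850·340) / 0.19125 = 218.925 / 0.19125 ≈ 1144.70588.
Intermediate flow from 1 to 1: z_11 = a_11 · x_1 = 0.10 × 218.925 / 0.19125 = 21.8925 / 0.19125 ≈ 114.471.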